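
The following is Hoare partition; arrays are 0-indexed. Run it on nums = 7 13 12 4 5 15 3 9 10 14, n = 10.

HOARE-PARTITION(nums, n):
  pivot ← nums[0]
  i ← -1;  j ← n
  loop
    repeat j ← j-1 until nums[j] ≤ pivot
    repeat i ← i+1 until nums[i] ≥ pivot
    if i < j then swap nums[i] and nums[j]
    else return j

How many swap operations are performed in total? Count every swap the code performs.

3

pivot=7
j stops at 6 (3), i stops at 0 (7); swap ⇒ 3 13 12 4 5 15 7 9 10 14
j stops at 4 (5), i stops at 1 (13); swap ⇒ 3 5 12 4 13 15 7 9 10 14
j stops at 3 (4), i stops at 2 (12); swap ⇒ 3 5 4 12 13 15 7 9 10 14
j stops at 2, i stops at 3; i≥j ⇒ return 2. nums=3 5 4 12 13 15 7 9 10 14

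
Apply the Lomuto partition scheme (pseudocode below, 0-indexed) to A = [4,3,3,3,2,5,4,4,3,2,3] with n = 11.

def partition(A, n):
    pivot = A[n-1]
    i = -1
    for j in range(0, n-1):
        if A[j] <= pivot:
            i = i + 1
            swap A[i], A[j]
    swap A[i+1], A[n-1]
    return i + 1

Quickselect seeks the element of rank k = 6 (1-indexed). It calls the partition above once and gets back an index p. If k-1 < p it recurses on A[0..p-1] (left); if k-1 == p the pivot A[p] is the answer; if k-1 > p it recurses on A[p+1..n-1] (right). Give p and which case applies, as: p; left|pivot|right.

pivot = A[10] = 3; i = -1
j=0: A[0]=4 > 3 → no swap
j=1: A[1]=3 ≤ 3 → i=0, swap A[0],A[1] → [3,4,3,3,2,5,4,4,3,2,3]
j=2: A[2]=3 ≤ 3 → i=1, swap A[1],A[2] → [3,3,4,3,2,5,4,4,3,2,3]
j=3: A[3]=3 ≤ 3 → i=2, swap A[2],A[3] → [3,3,3,4,2,5,4,4,3,2,3]
j=4: A[4]=2 ≤ 3 → i=3, swap A[3],A[4] → [3,3,3,2,4,5,4,4,3,2,3]
j=5: A[5]=5 > 3 → no swap
j=6: A[6]=4 > 3 → no swap
j=7: A[7]=4 > 3 → no swap
j=8: A[8]=3 ≤ 3 → i=4, swap A[4],A[8] → [3,3,3,2,3,5,4,4,4,2,3]
j=9: A[9]=2 ≤ 3 → i=5, swap A[5],A[9] → [3,3,3,2,3,2,4,4,4,5,3]
final swap A[6],A[10] → [3,3,3,2,3,2,3,4,4,5,4]; return 6
p = 6; k-1 = 5 < 6 ⇒ left

6; left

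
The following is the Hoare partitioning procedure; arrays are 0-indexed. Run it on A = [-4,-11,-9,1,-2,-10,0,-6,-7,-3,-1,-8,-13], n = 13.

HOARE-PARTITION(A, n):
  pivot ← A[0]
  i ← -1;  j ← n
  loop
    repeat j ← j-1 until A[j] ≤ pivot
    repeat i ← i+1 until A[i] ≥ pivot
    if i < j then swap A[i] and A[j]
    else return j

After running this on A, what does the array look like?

[-13,-11,-9,-8,-7,-10,-6,0,-2,-3,-1,1,-4]

pivot=-4
j stops at 12 (-13), i stops at 0 (-4); swap ⇒ [-13,-11,-9,1,-2,-10,0,-6,-7,-3,-1,-8,-4]
j stops at 11 (-8), i stops at 3 (1); swap ⇒ [-13,-11,-9,-8,-2,-10,0,-6,-7,-3,-1,1,-4]
j stops at 8 (-7), i stops at 4 (-2); swap ⇒ [-13,-11,-9,-8,-7,-10,0,-6,-2,-3,-1,1,-4]
j stops at 7 (-6), i stops at 6 (0); swap ⇒ [-13,-11,-9,-8,-7,-10,-6,0,-2,-3,-1,1,-4]
j stops at 6, i stops at 7; i≥j ⇒ return 6. A=[-13,-11,-9,-8,-7,-10,-6,0,-2,-3,-1,1,-4]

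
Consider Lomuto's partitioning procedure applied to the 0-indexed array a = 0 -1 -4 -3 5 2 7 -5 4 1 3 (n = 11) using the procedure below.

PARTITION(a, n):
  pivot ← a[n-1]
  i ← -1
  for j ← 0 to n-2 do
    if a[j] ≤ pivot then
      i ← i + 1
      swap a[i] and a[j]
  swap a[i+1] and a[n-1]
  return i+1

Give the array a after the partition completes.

pivot = a[10] = 3; i = -1
j=0: a[0]=0 ≤ 3 → i=0, swap a[0],a[0] (no change) → 0 -1 -4 -3 5 2 7 -5 4 1 3
j=1: a[1]=-1 ≤ 3 → i=1, swap a[1],a[1] (no change) → 0 -1 -4 -3 5 2 7 -5 4 1 3
j=2: a[2]=-4 ≤ 3 → i=2, swap a[2],a[2] (no change) → 0 -1 -4 -3 5 2 7 -5 4 1 3
j=3: a[3]=-3 ≤ 3 → i=3, swap a[3],a[3] (no change) → 0 -1 -4 -3 5 2 7 -5 4 1 3
j=4: a[4]=5 > 3 → no swap
j=5: a[5]=2 ≤ 3 → i=4, swap a[4],a[5] → 0 -1 -4 -3 2 5 7 -5 4 1 3
j=6: a[6]=7 > 3 → no swap
j=7: a[7]=-5 ≤ 3 → i=5, swap a[5],a[7] → 0 -1 -4 -3 2 -5 7 5 4 1 3
j=8: a[8]=4 > 3 → no swap
j=9: a[9]=1 ≤ 3 → i=6, swap a[6],a[9] → 0 -1 -4 -3 2 -5 1 5 4 7 3
final swap a[7],a[10] → 0 -1 -4 -3 2 -5 1 3 4 7 5; return 7

0 -1 -4 -3 2 -5 1 3 4 7 5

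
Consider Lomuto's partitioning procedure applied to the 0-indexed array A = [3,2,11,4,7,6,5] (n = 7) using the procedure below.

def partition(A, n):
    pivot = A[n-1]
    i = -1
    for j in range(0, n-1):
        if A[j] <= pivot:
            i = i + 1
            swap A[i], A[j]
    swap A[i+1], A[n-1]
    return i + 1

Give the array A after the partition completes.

pivot=5, i=-1
j=0: 3≤5, i=0, swap(0,0) ⇒ [3,2,11,4,7,6,5]
j=1: 2≤5, i=1, swap(1,1) ⇒ [3,2,11,4,7,6,5]
j=2: 11>5, skip
j=3: 4≤5, i=2, swap(2,3) ⇒ [3,2,4,11,7,6,5]
j=4: 7>5, skip
j=5: 6>5, skip
swap(3,6) ⇒ [3,2,4,5,7,6,11]; return 3

[3,2,4,5,7,6,11]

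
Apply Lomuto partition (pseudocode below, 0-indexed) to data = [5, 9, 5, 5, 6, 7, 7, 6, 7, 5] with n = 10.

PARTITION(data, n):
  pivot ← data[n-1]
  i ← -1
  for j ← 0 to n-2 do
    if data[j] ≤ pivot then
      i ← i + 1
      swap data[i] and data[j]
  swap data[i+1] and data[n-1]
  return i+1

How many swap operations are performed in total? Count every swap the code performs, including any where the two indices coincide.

pivot = data[9] = 5; i = -1
j=0: data[0]=5 ≤ 5 → i=0, swap data[0],data[0] (no change) → [5, 9, 5, 5, 6, 7, 7, 6, 7, 5]
j=1: data[1]=9 > 5 → no swap
j=2: data[2]=5 ≤ 5 → i=1, swap data[1],data[2] → [5, 5, 9, 5, 6, 7, 7, 6, 7, 5]
j=3: data[3]=5 ≤ 5 → i=2, swap data[2],data[3] → [5, 5, 5, 9, 6, 7, 7, 6, 7, 5]
j=4: data[4]=6 > 5 → no swap
j=5: data[5]=7 > 5 → no swap
j=6: data[6]=7 > 5 → no swap
j=7: data[7]=6 > 5 → no swap
j=8: data[8]=7 > 5 → no swap
final swap data[3],data[9] → [5, 5, 5, 5, 6, 7, 7, 6, 7, 9]; return 3

4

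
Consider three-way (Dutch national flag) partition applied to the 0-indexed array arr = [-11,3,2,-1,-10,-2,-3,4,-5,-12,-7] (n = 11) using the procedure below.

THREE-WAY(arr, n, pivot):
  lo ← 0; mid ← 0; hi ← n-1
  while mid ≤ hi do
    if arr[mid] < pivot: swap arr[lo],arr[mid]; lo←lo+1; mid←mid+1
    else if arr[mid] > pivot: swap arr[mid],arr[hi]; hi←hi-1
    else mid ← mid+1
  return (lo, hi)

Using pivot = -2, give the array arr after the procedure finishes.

lo=0 mid=0 hi=10
-11<-2: swap(0,0), lo=1 mid=1 ⇒ [-11,3,2,-1,-10,-2,-3,4,-5,-12,-7]
3>-2: swap(1,10), hi=9 ⇒ [-11,-7,2,-1,-10,-2,-3,4,-5,-12,3]
-7<-2: swap(1,1), lo=2 mid=2 ⇒ [-11,-7,2,-1,-10,-2,-3,4,-5,-12,3]
2>-2: swap(2,9), hi=8 ⇒ [-11,-7,-12,-1,-10,-2,-3,4,-5,2,3]
-12<-2: swap(2,2), lo=3 mid=3 ⇒ [-11,-7,-12,-1,-10,-2,-3,4,-5,2,3]
-1>-2: swap(3,8), hi=7 ⇒ [-11,-7,-12,-5,-10,-2,-3,4,-1,2,3]
-5<-2: swap(3,3), lo=4 mid=4 ⇒ [-11,-7,-12,-5,-10,-2,-3,4,-1,2,3]
-10<-2: swap(4,4), lo=5 mid=5 ⇒ [-11,-7,-12,-5,-10,-2,-3,4,-1,2,3]
-2=-2: mid=6
-3<-2: swap(5,6), lo=6 mid=7 ⇒ [-11,-7,-12,-5,-10,-3,-2,4,-1,2,3]
4>-2: swap(7,7), hi=6 ⇒ [-11,-7,-12,-5,-10,-3,-2,4,-1,2,3]
done. lo=6 hi=6; arr=[-11,-7,-12,-5,-10,-3,-2,4,-1,2,3]

[-11,-7,-12,-5,-10,-3,-2,4,-1,2,3]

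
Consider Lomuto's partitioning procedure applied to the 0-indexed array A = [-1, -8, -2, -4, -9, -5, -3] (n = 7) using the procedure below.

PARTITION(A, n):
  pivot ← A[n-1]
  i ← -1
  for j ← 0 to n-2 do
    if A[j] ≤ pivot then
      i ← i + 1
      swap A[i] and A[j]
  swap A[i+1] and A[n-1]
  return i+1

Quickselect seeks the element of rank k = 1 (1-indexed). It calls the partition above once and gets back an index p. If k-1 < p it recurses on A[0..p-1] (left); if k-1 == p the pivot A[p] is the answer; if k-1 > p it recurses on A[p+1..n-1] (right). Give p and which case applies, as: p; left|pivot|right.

pivot=-3, i=-1
j=0: -1>-3, skip
j=1: -8≤-3, i=0, swap(0,1) ⇒ [-8, -1, -2, -4, -9, -5, -3]
j=2: -2>-3, skip
j=3: -4≤-3, i=1, swap(1,3) ⇒ [-8, -4, -2, -1, -9, -5, -3]
j=4: -9≤-3, i=2, swap(2,4) ⇒ [-8, -4, -9, -1, -2, -5, -3]
j=5: -5≤-3, i=3, swap(3,5) ⇒ [-8, -4, -9, -5, -2, -1, -3]
swap(4,6) ⇒ [-8, -4, -9, -5, -3, -1, -2]; return 4
p = 4; k-1 = 0 < 4 ⇒ left

4; left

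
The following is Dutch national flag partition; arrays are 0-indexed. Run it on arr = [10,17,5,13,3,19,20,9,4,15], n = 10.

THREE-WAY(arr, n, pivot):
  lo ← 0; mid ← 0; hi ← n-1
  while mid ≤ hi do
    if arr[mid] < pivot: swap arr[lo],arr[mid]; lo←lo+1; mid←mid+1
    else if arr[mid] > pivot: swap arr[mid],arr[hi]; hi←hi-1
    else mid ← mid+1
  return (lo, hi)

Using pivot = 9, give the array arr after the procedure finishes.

lo=0 mid=0 hi=9
10>9: swap(0,9), hi=8 ⇒ [15,17,5,13,3,19,20,9,4,10]
15>9: swap(0,8), hi=7 ⇒ [4,17,5,13,3,19,20,9,15,10]
4<9: swap(0,0), lo=1 mid=1 ⇒ [4,17,5,13,3,19,20,9,15,10]
17>9: swap(1,7), hi=6 ⇒ [4,9,5,13,3,19,20,17,15,10]
9=9: mid=2
5<9: swap(1,2), lo=2 mid=3 ⇒ [4,5,9,13,3,19,20,17,15,10]
13>9: swap(3,6), hi=5 ⇒ [4,5,9,20,3,19,13,17,15,10]
20>9: swap(3,5), hi=4 ⇒ [4,5,9,19,3,20,13,17,15,10]
19>9: swap(3,4), hi=3 ⇒ [4,5,9,3,19,20,13,17,15,10]
3<9: swap(2,3), lo=3 mid=4 ⇒ [4,5,3,9,19,20,13,17,15,10]
done. lo=3 hi=3; arr=[4,5,3,9,19,20,13,17,15,10]

[4,5,3,9,19,20,13,17,15,10]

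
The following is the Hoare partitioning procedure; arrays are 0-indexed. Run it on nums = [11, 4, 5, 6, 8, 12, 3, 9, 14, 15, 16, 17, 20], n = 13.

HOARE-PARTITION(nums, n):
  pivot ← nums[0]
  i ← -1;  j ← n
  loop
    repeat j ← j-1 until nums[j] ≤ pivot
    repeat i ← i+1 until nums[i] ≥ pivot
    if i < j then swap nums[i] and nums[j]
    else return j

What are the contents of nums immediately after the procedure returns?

pivot = nums[0] = 11; i = -1, j = 13
j→7 (nums[7]=9≤11), i→0 (nums[0]=11≥11); i<j, swap → [9, 4, 5, 6, 8, 12, 3, 11, 14, 15, 16, 17, 20]
j→6 (nums[6]=3≤11), i→5 (nums[5]=12≥11); i<j, swap → [9, 4, 5, 6, 8, 3, 12, 11, 14, 15, 16, 17, 20]
j→5, i→6; i≥j, return j=5. nums = [9, 4, 5, 6, 8, 3, 12, 11, 14, 15, 16, 17, 20]

[9, 4, 5, 6, 8, 3, 12, 11, 14, 15, 16, 17, 20]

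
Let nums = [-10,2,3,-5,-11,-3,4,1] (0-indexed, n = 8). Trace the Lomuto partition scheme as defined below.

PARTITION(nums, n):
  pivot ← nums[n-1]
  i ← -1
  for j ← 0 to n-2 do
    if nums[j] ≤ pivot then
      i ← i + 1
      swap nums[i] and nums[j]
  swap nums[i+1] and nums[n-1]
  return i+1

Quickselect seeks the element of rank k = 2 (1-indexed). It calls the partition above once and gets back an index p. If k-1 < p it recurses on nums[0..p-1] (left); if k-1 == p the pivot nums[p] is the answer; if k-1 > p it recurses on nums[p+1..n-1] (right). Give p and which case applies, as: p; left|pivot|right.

4; left

pivot = nums[7] = 1; i = -1
j=0: nums[0]=-10 ≤ 1 → i=0, swap nums[0],nums[0] (no change) → [-10,2,3,-5,-11,-3,4,1]
j=1: nums[1]=2 > 1 → no swap
j=2: nums[2]=3 > 1 → no swap
j=3: nums[3]=-5 ≤ 1 → i=1, swap nums[1],nums[3] → [-10,-5,3,2,-11,-3,4,1]
j=4: nums[4]=-11 ≤ 1 → i=2, swap nums[2],nums[4] → [-10,-5,-11,2,3,-3,4,1]
j=5: nums[5]=-3 ≤ 1 → i=3, swap nums[3],nums[5] → [-10,-5,-11,-3,3,2,4,1]
j=6: nums[6]=4 > 1 → no swap
final swap nums[4],nums[7] → [-10,-5,-11,-3,1,2,4,3]; return 4
p = 4; k-1 = 1 < 4 ⇒ left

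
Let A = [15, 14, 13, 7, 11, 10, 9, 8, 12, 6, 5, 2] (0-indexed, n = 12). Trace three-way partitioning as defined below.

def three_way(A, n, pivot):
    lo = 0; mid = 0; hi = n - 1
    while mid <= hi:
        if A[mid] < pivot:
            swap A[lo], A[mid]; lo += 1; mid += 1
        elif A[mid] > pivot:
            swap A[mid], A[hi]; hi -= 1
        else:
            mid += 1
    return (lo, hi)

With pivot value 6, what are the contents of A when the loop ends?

[2, 5, 6, 11, 10, 9, 8, 12, 7, 13, 14, 15]

lo=0 mid=0 hi=11
15>6: swap(0,11), hi=10 ⇒ [2, 14, 13, 7, 11, 10, 9, 8, 12, 6, 5, 15]
2<6: swap(0,0), lo=1 mid=1 ⇒ [2, 14, 13, 7, 11, 10, 9, 8, 12, 6, 5, 15]
14>6: swap(1,10), hi=9 ⇒ [2, 5, 13, 7, 11, 10, 9, 8, 12, 6, 14, 15]
5<6: swap(1,1), lo=2 mid=2 ⇒ [2, 5, 13, 7, 11, 10, 9, 8, 12, 6, 14, 15]
13>6: swap(2,9), hi=8 ⇒ [2, 5, 6, 7, 11, 10, 9, 8, 12, 13, 14, 15]
6=6: mid=3
7>6: swap(3,8), hi=7 ⇒ [2, 5, 6, 12, 11, 10, 9, 8, 7, 13, 14, 15]
12>6: swap(3,7), hi=6 ⇒ [2, 5, 6, 8, 11, 10, 9, 12, 7, 13, 14, 15]
8>6: swap(3,6), hi=5 ⇒ [2, 5, 6, 9, 11, 10, 8, 12, 7, 13, 14, 15]
9>6: swap(3,5), hi=4 ⇒ [2, 5, 6, 10, 11, 9, 8, 12, 7, 13, 14, 15]
10>6: swap(3,4), hi=3 ⇒ [2, 5, 6, 11, 10, 9, 8, 12, 7, 13, 14, 15]
11>6: swap(3,3), hi=2 ⇒ [2, 5, 6, 11, 10, 9, 8, 12, 7, 13, 14, 15]
done. lo=2 hi=2; A=[2, 5, 6, 11, 10, 9, 8, 12, 7, 13, 14, 15]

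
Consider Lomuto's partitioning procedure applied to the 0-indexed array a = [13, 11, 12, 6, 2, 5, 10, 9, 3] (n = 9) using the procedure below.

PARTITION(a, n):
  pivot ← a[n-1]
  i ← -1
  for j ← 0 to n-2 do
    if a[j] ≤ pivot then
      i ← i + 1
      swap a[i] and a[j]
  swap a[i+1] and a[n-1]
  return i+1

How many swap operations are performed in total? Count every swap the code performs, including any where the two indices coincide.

2

pivot = a[8] = 3; i = -1
j=0: a[0]=13 > 3 → no swap
j=1: a[1]=11 > 3 → no swap
j=2: a[2]=12 > 3 → no swap
j=3: a[3]=6 > 3 → no swap
j=4: a[4]=2 ≤ 3 → i=0, swap a[0],a[4] → [2, 11, 12, 6, 13, 5, 10, 9, 3]
j=5: a[5]=5 > 3 → no swap
j=6: a[6]=10 > 3 → no swap
j=7: a[7]=9 > 3 → no swap
final swap a[1],a[8] → [2, 3, 12, 6, 13, 5, 10, 9, 11]; return 1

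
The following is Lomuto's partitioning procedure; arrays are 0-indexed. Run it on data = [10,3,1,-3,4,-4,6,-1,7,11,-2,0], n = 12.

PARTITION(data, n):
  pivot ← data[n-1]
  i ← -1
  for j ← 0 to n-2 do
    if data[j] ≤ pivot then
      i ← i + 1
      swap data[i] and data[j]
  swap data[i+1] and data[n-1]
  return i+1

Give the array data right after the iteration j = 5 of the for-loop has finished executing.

[-3,-4,1,10,4,3,6,-1,7,11,-2,0]

pivot = data[11] = 0; i = -1
j=0: data[0]=10 > 0 → no swap
j=1: data[1]=3 > 0 → no swap
j=2: data[2]=1 > 0 → no swap
j=3: data[3]=-3 ≤ 0 → i=0, swap data[0],data[3] → [-3,3,1,10,4,-4,6,-1,7,11,-2,0]
j=4: data[4]=4 > 0 → no swap
j=5: data[5]=-4 ≤ 0 → i=1, swap data[1],data[5] → [-3,-4,1,10,4,3,6,-1,7,11,-2,0]
(after j=5) data = [-3,-4,1,10,4,3,6,-1,7,11,-2,0]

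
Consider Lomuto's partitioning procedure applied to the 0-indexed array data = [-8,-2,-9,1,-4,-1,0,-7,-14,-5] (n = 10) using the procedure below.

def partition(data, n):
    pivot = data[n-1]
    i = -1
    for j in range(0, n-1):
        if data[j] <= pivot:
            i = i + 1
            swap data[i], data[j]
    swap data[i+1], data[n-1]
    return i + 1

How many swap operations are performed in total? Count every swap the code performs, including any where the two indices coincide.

5

pivot=-5, i=-1
j=0: -8≤-5, i=0, swap(0,0) ⇒ [-8,-2,-9,1,-4,-1,0,-7,-14,-5]
j=1: -2>-5, skip
j=2: -9≤-5, i=1, swap(1,2) ⇒ [-8,-9,-2,1,-4,-1,0,-7,-14,-5]
j=3: 1>-5, skip
j=4: -4>-5, skip
j=5: -1>-5, skip
j=6: 0>-5, skip
j=7: -7≤-5, i=2, swap(2,7) ⇒ [-8,-9,-7,1,-4,-1,0,-2,-14,-5]
j=8: -14≤-5, i=3, swap(3,8) ⇒ [-8,-9,-7,-14,-4,-1,0,-2,1,-5]
swap(4,9) ⇒ [-8,-9,-7,-14,-5,-1,0,-2,1,-4]; return 4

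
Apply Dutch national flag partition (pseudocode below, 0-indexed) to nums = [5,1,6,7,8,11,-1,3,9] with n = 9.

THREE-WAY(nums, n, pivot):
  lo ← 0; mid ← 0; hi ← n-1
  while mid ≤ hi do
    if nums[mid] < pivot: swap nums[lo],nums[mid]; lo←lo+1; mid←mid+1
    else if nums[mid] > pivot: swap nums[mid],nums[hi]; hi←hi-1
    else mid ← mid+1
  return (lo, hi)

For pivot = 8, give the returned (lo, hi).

(6, 6)

lo=0 mid=0 hi=8
5<8: swap(0,0), lo=1 mid=1 ⇒ [5,1,6,7,8,11,-1,3,9]
1<8: swap(1,1), lo=2 mid=2 ⇒ [5,1,6,7,8,11,-1,3,9]
6<8: swap(2,2), lo=3 mid=3 ⇒ [5,1,6,7,8,11,-1,3,9]
7<8: swap(3,3), lo=4 mid=4 ⇒ [5,1,6,7,8,11,-1,3,9]
8=8: mid=5
11>8: swap(5,8), hi=7 ⇒ [5,1,6,7,8,9,-1,3,11]
9>8: swap(5,7), hi=6 ⇒ [5,1,6,7,8,3,-1,9,11]
3<8: swap(4,5), lo=5 mid=6 ⇒ [5,1,6,7,3,8,-1,9,11]
-1<8: swap(5,6), lo=6 mid=7 ⇒ [5,1,6,7,3,-1,8,9,11]
done. lo=6 hi=6; nums=[5,1,6,7,3,-1,8,9,11]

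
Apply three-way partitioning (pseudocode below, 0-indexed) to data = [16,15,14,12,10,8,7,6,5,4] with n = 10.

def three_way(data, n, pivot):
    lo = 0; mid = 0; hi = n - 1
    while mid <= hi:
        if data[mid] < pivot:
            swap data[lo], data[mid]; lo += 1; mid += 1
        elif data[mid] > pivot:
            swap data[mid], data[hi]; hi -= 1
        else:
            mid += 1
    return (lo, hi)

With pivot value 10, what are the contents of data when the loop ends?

[4,5,6,7,8,10,12,14,15,16]

pivot = 10; lo=0, mid=0, hi=9
data[mid]=16>10: swap data[0],data[9]; hi=8 → [4,15,14,12,10,8,7,6,5,16]
data[mid]=4<10: swap data[0],data[0]; lo=1,mid=1 → [4,15,14,12,10,8,7,6,5,16]
data[mid]=15>10: swap data[1],data[8]; hi=7 → [4,5,14,12,10,8,7,6,15,16]
data[mid]=5<10: swap data[1],data[1]; lo=2,mid=2 → [4,5,14,12,10,8,7,6,15,16]
data[mid]=14>10: swap data[2],data[7]; hi=6 → [4,5,6,12,10,8,7,14,15,16]
data[mid]=6<10: swap data[2],data[2]; lo=3,mid=3 → [4,5,6,12,10,8,7,14,15,16]
data[mid]=12>10: swap data[3],data[6]; hi=5 → [4,5,6,7,10,8,12,14,15,16]
data[mid]=7<10: swap data[3],data[3]; lo=4,mid=4 → [4,5,6,7,10,8,12,14,15,16]
data[mid]=10=10: mid=5
data[mid]=8<10: swap data[4],data[5]; lo=5,mid=6 → [4,5,6,7,8,10,12,14,15,16]
end: lo=5, hi=5; data = [4,5,6,7,8,10,12,14,15,16]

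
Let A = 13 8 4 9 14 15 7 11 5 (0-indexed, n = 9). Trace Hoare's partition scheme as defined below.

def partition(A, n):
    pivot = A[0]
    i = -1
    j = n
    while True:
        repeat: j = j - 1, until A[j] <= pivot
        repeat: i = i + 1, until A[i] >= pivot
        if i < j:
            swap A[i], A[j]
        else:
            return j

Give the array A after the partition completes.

pivot = A[0] = 13; i = -1, j = 9
j→8 (A[8]=5≤13), i→0 (A[0]=13≥13); i<j, swap → 5 8 4 9 14 15 7 11 13
j→7 (A[7]=11≤13), i→4 (A[4]=14≥13); i<j, swap → 5 8 4 9 11 15 7 14 13
j→6 (A[6]=7≤13), i→5 (A[5]=15≥13); i<j, swap → 5 8 4 9 11 7 15 14 13
j→5, i→6; i≥j, return j=5. A = 5 8 4 9 11 7 15 14 13

5 8 4 9 11 7 15 14 13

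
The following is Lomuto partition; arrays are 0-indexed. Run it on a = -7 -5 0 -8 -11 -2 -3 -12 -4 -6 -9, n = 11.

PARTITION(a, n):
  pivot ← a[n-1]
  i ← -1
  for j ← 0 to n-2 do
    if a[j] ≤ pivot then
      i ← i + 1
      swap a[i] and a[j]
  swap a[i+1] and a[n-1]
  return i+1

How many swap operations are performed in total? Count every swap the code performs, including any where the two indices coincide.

3

pivot=-9, i=-1
j=0: -7>-9, skip
j=1: -5>-9, skip
j=2: 0>-9, skip
j=3: -8>-9, skip
j=4: -11≤-9, i=0, swap(0,4) ⇒ -11 -5 0 -8 -7 -2 -3 -12 -4 -6 -9
j=5: -2>-9, skip
j=6: -3>-9, skip
j=7: -12≤-9, i=1, swap(1,7) ⇒ -11 -12 0 -8 -7 -2 -3 -5 -4 -6 -9
j=8: -4>-9, skip
j=9: -6>-9, skip
swap(2,10) ⇒ -11 -12 -9 -8 -7 -2 -3 -5 -4 -6 0; return 2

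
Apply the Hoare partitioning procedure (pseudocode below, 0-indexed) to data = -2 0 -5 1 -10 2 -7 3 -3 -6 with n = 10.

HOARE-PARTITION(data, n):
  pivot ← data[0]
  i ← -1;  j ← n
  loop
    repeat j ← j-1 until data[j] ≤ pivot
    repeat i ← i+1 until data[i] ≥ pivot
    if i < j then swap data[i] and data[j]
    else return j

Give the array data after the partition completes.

pivot = data[0] = -2; i = -1, j = 10
j→9 (data[9]=-6≤-2), i→0 (data[0]=-2≥-2); i<j, swap → -6 0 -5 1 -10 2 -7 3 -3 -2
j→8 (data[8]=-3≤-2), i→1 (data[1]=0≥-2); i<j, swap → -6 -3 -5 1 -10 2 -7 3 0 -2
j→6 (data[6]=-7≤-2), i→3 (data[3]=1≥-2); i<j, swap → -6 -3 -5 -7 -10 2 1 3 0 -2
j→4, i→5; i≥j, return j=4. data = -6 -3 -5 -7 -10 2 1 3 0 -2

-6 -3 -5 -7 -10 2 1 3 0 -2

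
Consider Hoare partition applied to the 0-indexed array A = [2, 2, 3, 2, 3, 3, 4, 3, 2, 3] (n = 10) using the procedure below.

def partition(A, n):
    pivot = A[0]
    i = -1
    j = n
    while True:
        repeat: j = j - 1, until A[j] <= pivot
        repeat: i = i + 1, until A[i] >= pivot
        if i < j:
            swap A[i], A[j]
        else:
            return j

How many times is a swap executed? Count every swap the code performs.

2

pivot = A[0] = 2; i = -1, j = 10
j→8 (A[8]=2≤2), i→0 (A[0]=2≥2); i<j, swap → [2, 2, 3, 2, 3, 3, 4, 3, 2, 3]
j→3 (A[3]=2≤2), i→1 (A[1]=2≥2); i<j, swap → [2, 2, 3, 2, 3, 3, 4, 3, 2, 3]
j→1, i→2; i≥j, return j=1. A = [2, 2, 3, 2, 3, 3, 4, 3, 2, 3]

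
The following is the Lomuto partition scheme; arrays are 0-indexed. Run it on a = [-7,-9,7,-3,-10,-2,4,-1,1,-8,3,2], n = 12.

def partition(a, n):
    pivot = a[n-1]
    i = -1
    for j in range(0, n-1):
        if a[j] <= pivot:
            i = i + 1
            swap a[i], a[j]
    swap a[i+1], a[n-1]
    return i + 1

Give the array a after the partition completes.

pivot=2, i=-1
j=0: -7≤2, i=0, swap(0,0) ⇒ [-7,-9,7,-3,-10,-2,4,-1,1,-8,3,2]
j=1: -9≤2, i=1, swap(1,1) ⇒ [-7,-9,7,-3,-10,-2,4,-1,1,-8,3,2]
j=2: 7>2, skip
j=3: -3≤2, i=2, swap(2,3) ⇒ [-7,-9,-3,7,-10,-2,4,-1,1,-8,3,2]
j=4: -10≤2, i=3, swap(3,4) ⇒ [-7,-9,-3,-10,7,-2,4,-1,1,-8,3,2]
j=5: -2≤2, i=4, swap(4,5) ⇒ [-7,-9,-3,-10,-2,7,4,-1,1,-8,3,2]
j=6: 4>2, skip
j=7: -1≤2, i=5, swap(5,7) ⇒ [-7,-9,-3,-10,-2,-1,4,7,1,-8,3,2]
j=8: 1≤2, i=6, swap(6,8) ⇒ [-7,-9,-3,-10,-2,-1,1,7,4,-8,3,2]
j=9: -8≤2, i=7, swap(7,9) ⇒ [-7,-9,-3,-10,-2,-1,1,-8,4,7,3,2]
j=10: 3>2, skip
swap(8,11) ⇒ [-7,-9,-3,-10,-2,-1,1,-8,2,7,3,4]; return 8

[-7,-9,-3,-10,-2,-1,1,-8,2,7,3,4]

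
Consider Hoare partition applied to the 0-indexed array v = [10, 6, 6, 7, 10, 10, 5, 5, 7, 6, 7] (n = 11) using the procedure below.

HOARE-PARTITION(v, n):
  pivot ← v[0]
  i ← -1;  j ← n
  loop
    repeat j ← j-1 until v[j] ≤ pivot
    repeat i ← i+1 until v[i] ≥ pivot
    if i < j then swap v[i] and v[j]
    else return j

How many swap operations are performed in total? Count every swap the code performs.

3

pivot = v[0] = 10; i = -1, j = 11
j→10 (v[10]=7≤10), i→0 (v[0]=10≥10); i<j, swap → [7, 6, 6, 7, 10, 10, 5, 5, 7, 6, 10]
j→9 (v[9]=6≤10), i→4 (v[4]=10≥10); i<j, swap → [7, 6, 6, 7, 6, 10, 5, 5, 7, 10, 10]
j→8 (v[8]=7≤10), i→5 (v[5]=10≥10); i<j, swap → [7, 6, 6, 7, 6, 7, 5, 5, 10, 10, 10]
j→7, i→8; i≥j, return j=7. v = [7, 6, 6, 7, 6, 7, 5, 5, 10, 10, 10]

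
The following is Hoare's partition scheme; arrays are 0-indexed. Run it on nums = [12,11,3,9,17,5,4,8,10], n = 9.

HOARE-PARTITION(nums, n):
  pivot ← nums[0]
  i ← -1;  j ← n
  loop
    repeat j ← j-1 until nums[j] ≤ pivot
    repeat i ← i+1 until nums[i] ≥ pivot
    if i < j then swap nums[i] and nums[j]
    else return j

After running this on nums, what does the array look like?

[10,11,3,9,8,5,4,17,12]

pivot = nums[0] = 12; i = -1, j = 9
j→8 (nums[8]=10≤12), i→0 (nums[0]=12≥12); i<j, swap → [10,11,3,9,17,5,4,8,12]
j→7 (nums[7]=8≤12), i→4 (nums[4]=17≥12); i<j, swap → [10,11,3,9,8,5,4,17,12]
j→6, i→7; i≥j, return j=6. nums = [10,11,3,9,8,5,4,17,12]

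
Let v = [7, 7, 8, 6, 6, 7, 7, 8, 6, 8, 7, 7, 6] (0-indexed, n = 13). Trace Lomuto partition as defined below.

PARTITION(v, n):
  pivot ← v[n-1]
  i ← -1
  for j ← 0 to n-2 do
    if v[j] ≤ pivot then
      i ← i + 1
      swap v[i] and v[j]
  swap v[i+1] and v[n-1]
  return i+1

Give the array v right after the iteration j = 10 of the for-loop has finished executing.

[6, 6, 6, 7, 7, 7, 7, 8, 8, 8, 7, 7, 6]

pivot = v[12] = 6; i = -1
j=0: v[0]=7 > 6 → no swap
j=1: v[1]=7 > 6 → no swap
j=2: v[2]=8 > 6 → no swap
j=3: v[3]=6 ≤ 6 → i=0, swap v[0],v[3] → [6, 7, 8, 7, 6, 7, 7, 8, 6, 8, 7, 7, 6]
j=4: v[4]=6 ≤ 6 → i=1, swap v[1],v[4] → [6, 6, 8, 7, 7, 7, 7, 8, 6, 8, 7, 7, 6]
j=5: v[5]=7 > 6 → no swap
j=6: v[6]=7 > 6 → no swap
j=7: v[7]=8 > 6 → no swap
j=8: v[8]=6 ≤ 6 → i=2, swap v[2],v[8] → [6, 6, 6, 7, 7, 7, 7, 8, 8, 8, 7, 7, 6]
j=9: v[9]=8 > 6 → no swap
j=10: v[10]=7 > 6 → no swap
(after j=10) v = [6, 6, 6, 7, 7, 7, 7, 8, 8, 8, 7, 7, 6]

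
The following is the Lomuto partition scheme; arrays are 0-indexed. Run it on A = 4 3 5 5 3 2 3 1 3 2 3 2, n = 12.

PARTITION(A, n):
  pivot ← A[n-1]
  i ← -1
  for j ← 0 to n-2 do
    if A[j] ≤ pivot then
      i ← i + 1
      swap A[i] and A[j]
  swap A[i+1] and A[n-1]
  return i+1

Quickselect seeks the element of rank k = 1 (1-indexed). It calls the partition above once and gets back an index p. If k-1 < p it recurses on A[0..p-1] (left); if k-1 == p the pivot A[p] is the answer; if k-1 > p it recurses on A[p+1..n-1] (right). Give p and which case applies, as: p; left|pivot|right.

3; left

pivot=2, i=-1
j=0: 4>2, skip
j=1: 3>2, skip
j=2: 5>2, skip
j=3: 5>2, skip
j=4: 3>2, skip
j=5: 2≤2, i=0, swap(0,5) ⇒ 2 3 5 5 3 4 3 1 3 2 3 2
j=6: 3>2, skip
j=7: 1≤2, i=1, swap(1,7) ⇒ 2 1 5 5 3 4 3 3 3 2 3 2
j=8: 3>2, skip
j=9: 2≤2, i=2, swap(2,9) ⇒ 2 1 2 5 3 4 3 3 3 5 3 2
j=10: 3>2, skip
swap(3,11) ⇒ 2 1 2 2 3 4 3 3 3 5 3 5; return 3
p = 3; k-1 = 0 < 3 ⇒ left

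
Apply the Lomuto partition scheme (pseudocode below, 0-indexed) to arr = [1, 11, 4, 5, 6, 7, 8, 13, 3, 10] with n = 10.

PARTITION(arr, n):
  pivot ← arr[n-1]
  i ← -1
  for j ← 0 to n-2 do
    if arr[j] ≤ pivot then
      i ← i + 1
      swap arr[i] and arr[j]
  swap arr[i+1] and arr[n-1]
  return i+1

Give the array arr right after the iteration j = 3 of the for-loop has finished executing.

pivot = arr[9] = 10; i = -1
j=0: arr[0]=1 ≤ 10 → i=0, swap arr[0],arr[0] (no change) → [1, 11, 4, 5, 6, 7, 8, 13, 3, 10]
j=1: arr[1]=11 > 10 → no swap
j=2: arr[2]=4 ≤ 10 → i=1, swap arr[1],arr[2] → [1, 4, 11, 5, 6, 7, 8, 13, 3, 10]
j=3: arr[3]=5 ≤ 10 → i=2, swap arr[2],arr[3] → [1, 4, 5, 11, 6, 7, 8, 13, 3, 10]
(after j=3) arr = [1, 4, 5, 11, 6, 7, 8, 13, 3, 10]

[1, 4, 5, 11, 6, 7, 8, 13, 3, 10]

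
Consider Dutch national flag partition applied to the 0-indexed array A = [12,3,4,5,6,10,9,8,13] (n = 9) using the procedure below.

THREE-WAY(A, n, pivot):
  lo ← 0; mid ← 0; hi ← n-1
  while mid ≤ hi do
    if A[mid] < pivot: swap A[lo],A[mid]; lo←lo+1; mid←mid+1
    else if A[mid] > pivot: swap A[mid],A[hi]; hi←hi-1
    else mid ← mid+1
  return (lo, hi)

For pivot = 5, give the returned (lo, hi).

(2, 2)

pivot = 5; lo=0, mid=0, hi=8
A[mid]=12>5: swap A[0],A[8]; hi=7 → [13,3,4,5,6,10,9,8,12]
A[mid]=13>5: swap A[0],A[7]; hi=6 → [8,3,4,5,6,10,9,13,12]
A[mid]=8>5: swap A[0],A[6]; hi=5 → [9,3,4,5,6,10,8,13,12]
A[mid]=9>5: swap A[0],A[5]; hi=4 → [10,3,4,5,6,9,8,13,12]
A[mid]=10>5: swap A[0],A[4]; hi=3 → [6,3,4,5,10,9,8,13,12]
A[mid]=6>5: swap A[0],A[3]; hi=2 → [5,3,4,6,10,9,8,13,12]
A[mid]=5=5: mid=1
A[mid]=3<5: swap A[0],A[1]; lo=1,mid=2 → [3,5,4,6,10,9,8,13,12]
A[mid]=4<5: swap A[1],A[2]; lo=2,mid=3 → [3,4,5,6,10,9,8,13,12]
end: lo=2, hi=2; A = [3,4,5,6,10,9,8,13,12]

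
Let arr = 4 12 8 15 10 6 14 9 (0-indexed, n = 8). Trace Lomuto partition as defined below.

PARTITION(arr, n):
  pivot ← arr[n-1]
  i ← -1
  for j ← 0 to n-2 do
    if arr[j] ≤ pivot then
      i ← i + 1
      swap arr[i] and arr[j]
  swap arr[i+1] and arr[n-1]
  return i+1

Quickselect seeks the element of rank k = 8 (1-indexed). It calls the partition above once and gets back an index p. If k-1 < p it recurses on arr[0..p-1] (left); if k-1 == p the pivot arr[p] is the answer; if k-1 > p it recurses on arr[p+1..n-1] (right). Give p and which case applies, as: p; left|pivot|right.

pivot = arr[7] = 9; i = -1
j=0: arr[0]=4 ≤ 9 → i=0, swap arr[0],arr[0] (no change) → 4 12 8 15 10 6 14 9
j=1: arr[1]=12 > 9 → no swap
j=2: arr[2]=8 ≤ 9 → i=1, swap arr[1],arr[2] → 4 8 12 15 10 6 14 9
j=3: arr[3]=15 > 9 → no swap
j=4: arr[4]=10 > 9 → no swap
j=5: arr[5]=6 ≤ 9 → i=2, swap arr[2],arr[5] → 4 8 6 15 10 12 14 9
j=6: arr[6]=14 > 9 → no swap
final swap arr[3],arr[7] → 4 8 6 9 10 12 14 15; return 3
p = 3; k-1 = 7 > 3 ⇒ right

3; right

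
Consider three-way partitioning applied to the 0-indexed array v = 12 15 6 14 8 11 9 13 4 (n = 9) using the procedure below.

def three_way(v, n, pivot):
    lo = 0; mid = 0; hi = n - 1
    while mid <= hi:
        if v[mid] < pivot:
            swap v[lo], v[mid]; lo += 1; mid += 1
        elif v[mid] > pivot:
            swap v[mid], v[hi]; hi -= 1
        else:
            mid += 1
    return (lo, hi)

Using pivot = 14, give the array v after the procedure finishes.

12 4 6 8 11 9 13 14 15

pivot = 14; lo=0, mid=0, hi=8
v[mid]=12<14: swap v[0],v[0]; lo=1,mid=1 → 12 15 6 14 8 11 9 13 4
v[mid]=15>14: swap v[1],v[8]; hi=7 → 12 4 6 14 8 11 9 13 15
v[mid]=4<14: swap v[1],v[1]; lo=2,mid=2 → 12 4 6 14 8 11 9 13 15
v[mid]=6<14: swap v[2],v[2]; lo=3,mid=3 → 12 4 6 14 8 11 9 13 15
v[mid]=14=14: mid=4
v[mid]=8<14: swap v[3],v[4]; lo=4,mid=5 → 12 4 6 8 14 11 9 13 15
v[mid]=11<14: swap v[4],v[5]; lo=5,mid=6 → 12 4 6 8 11 14 9 13 15
v[mid]=9<14: swap v[5],v[6]; lo=6,mid=7 → 12 4 6 8 11 9 14 13 15
v[mid]=13<14: swap v[6],v[7]; lo=7,mid=8 → 12 4 6 8 11 9 13 14 15
end: lo=7, hi=7; v = 12 4 6 8 11 9 13 14 15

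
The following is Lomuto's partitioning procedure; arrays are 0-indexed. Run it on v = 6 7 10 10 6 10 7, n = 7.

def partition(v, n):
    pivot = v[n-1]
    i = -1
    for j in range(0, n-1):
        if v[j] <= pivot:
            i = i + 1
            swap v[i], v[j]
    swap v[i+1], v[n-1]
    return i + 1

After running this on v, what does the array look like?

6 7 6 7 10 10 10

pivot=7, i=-1
j=0: 6≤7, i=0, swap(0,0) ⇒ 6 7 10 10 6 10 7
j=1: 7≤7, i=1, swap(1,1) ⇒ 6 7 10 10 6 10 7
j=2: 10>7, skip
j=3: 10>7, skip
j=4: 6≤7, i=2, swap(2,4) ⇒ 6 7 6 10 10 10 7
j=5: 10>7, skip
swap(3,6) ⇒ 6 7 6 7 10 10 10; return 3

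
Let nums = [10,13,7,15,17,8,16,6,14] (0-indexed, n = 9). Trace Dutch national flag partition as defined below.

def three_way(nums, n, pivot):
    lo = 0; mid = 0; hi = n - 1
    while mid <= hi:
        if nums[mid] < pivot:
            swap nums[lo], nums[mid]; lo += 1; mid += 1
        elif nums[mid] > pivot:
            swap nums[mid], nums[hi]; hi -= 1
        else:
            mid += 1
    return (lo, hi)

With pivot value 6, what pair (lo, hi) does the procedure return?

pivot = 6; lo=0, mid=0, hi=8
nums[mid]=10>6: swap nums[0],nums[8]; hi=7 → [14,13,7,15,17,8,16,6,10]
nums[mid]=14>6: swap nums[0],nums[7]; hi=6 → [6,13,7,15,17,8,16,14,10]
nums[mid]=6=6: mid=1
nums[mid]=13>6: swap nums[1],nums[6]; hi=5 → [6,16,7,15,17,8,13,14,10]
nums[mid]=16>6: swap nums[1],nums[5]; hi=4 → [6,8,7,15,17,16,13,14,10]
nums[mid]=8>6: swap nums[1],nums[4]; hi=3 → [6,17,7,15,8,16,13,14,10]
nums[mid]=17>6: swap nums[1],nums[3]; hi=2 → [6,15,7,17,8,16,13,14,10]
nums[mid]=15>6: swap nums[1],nums[2]; hi=1 → [6,7,15,17,8,16,13,14,10]
nums[mid]=7>6: swap nums[1],nums[1]; hi=0 → [6,7,15,17,8,16,13,14,10]
end: lo=0, hi=0; nums = [6,7,15,17,8,16,13,14,10]

(0, 0)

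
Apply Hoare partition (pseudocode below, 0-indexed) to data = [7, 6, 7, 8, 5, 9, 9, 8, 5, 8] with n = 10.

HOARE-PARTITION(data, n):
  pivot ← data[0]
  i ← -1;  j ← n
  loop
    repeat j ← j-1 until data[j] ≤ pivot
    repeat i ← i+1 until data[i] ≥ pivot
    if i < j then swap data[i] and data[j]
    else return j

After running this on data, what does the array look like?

[5, 6, 5, 8, 7, 9, 9, 8, 7, 8]

pivot=7
j stops at 8 (5), i stops at 0 (7); swap ⇒ [5, 6, 7, 8, 5, 9, 9, 8, 7, 8]
j stops at 4 (5), i stops at 2 (7); swap ⇒ [5, 6, 5, 8, 7, 9, 9, 8, 7, 8]
j stops at 2, i stops at 3; i≥j ⇒ return 2. data=[5, 6, 5, 8, 7, 9, 9, 8, 7, 8]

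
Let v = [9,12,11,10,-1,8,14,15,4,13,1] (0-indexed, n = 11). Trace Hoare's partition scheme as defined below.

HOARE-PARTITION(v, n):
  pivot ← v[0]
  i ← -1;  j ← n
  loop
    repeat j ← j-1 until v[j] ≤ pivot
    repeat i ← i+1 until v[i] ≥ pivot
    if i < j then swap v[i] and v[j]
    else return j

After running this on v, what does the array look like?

[1,4,8,-1,10,11,14,15,12,13,9]

pivot=9
j stops at 10 (1), i stops at 0 (9); swap ⇒ [1,12,11,10,-1,8,14,15,4,13,9]
j stops at 8 (4), i stops at 1 (12); swap ⇒ [1,4,11,10,-1,8,14,15,12,13,9]
j stops at 5 (8), i stops at 2 (11); swap ⇒ [1,4,8,10,-1,11,14,15,12,13,9]
j stops at 4 (-1), i stops at 3 (10); swap ⇒ [1,4,8,-1,10,11,14,15,12,13,9]
j stops at 3, i stops at 4; i≥j ⇒ return 3. v=[1,4,8,-1,10,11,14,15,12,13,9]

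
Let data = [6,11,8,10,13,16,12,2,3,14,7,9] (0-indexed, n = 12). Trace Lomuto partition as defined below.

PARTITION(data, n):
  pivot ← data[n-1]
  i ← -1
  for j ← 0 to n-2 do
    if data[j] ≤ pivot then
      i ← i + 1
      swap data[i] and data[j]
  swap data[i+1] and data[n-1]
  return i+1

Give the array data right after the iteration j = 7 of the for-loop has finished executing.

[6,8,2,10,13,16,12,11,3,14,7,9]

pivot = data[11] = 9; i = -1
j=0: data[0]=6 ≤ 9 → i=0, swap data[0],data[0] (no change) → [6,11,8,10,13,16,12,2,3,14,7,9]
j=1: data[1]=11 > 9 → no swap
j=2: data[2]=8 ≤ 9 → i=1, swap data[1],data[2] → [6,8,11,10,13,16,12,2,3,14,7,9]
j=3: data[3]=10 > 9 → no swap
j=4: data[4]=13 > 9 → no swap
j=5: data[5]=16 > 9 → no swap
j=6: data[6]=12 > 9 → no swap
j=7: data[7]=2 ≤ 9 → i=2, swap data[2],data[7] → [6,8,2,10,13,16,12,11,3,14,7,9]
(after j=7) data = [6,8,2,10,13,16,12,11,3,14,7,9]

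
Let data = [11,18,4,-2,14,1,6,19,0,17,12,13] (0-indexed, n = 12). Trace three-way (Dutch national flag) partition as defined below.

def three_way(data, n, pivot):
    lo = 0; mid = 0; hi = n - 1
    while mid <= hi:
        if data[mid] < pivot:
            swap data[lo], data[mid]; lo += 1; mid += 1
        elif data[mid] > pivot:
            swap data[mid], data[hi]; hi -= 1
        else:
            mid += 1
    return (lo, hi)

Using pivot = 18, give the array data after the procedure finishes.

pivot = 18; lo=0, mid=0, hi=11
data[mid]=11<18: swap data[0],data[0]; lo=1,mid=1 → [11,18,4,-2,14,1,6,19,0,17,12,13]
data[mid]=18=18: mid=2
data[mid]=4<18: swap data[1],data[2]; lo=2,mid=3 → [11,4,18,-2,14,1,6,19,0,17,12,13]
data[mid]=-2<18: swap data[2],data[3]; lo=3,mid=4 → [11,4,-2,18,14,1,6,19,0,17,12,13]
data[mid]=14<18: swap data[3],data[4]; lo=4,mid=5 → [11,4,-2,14,18,1,6,19,0,17,12,13]
data[mid]=1<18: swap data[4],data[5]; lo=5,mid=6 → [11,4,-2,14,1,18,6,19,0,17,12,13]
data[mid]=6<18: swap data[5],data[6]; lo=6,mid=7 → [11,4,-2,14,1,6,18,19,0,17,12,13]
data[mid]=19>18: swap data[7],data[11]; hi=10 → [11,4,-2,14,1,6,18,13,0,17,12,19]
data[mid]=13<18: swap data[6],data[7]; lo=7,mid=8 → [11,4,-2,14,1,6,13,18,0,17,12,19]
data[mid]=0<18: swap data[7],data[8]; lo=8,mid=9 → [11,4,-2,14,1,6,13,0,18,17,12,19]
data[mid]=17<18: swap data[8],data[9]; lo=9,mid=10 → [11,4,-2,14,1,6,13,0,17,18,12,19]
data[mid]=12<18: swap data[9],data[10]; lo=10,mid=11 → [11,4,-2,14,1,6,13,0,17,12,18,19]
end: lo=10, hi=10; data = [11,4,-2,14,1,6,13,0,17,12,18,19]

[11,4,-2,14,1,6,13,0,17,12,18,19]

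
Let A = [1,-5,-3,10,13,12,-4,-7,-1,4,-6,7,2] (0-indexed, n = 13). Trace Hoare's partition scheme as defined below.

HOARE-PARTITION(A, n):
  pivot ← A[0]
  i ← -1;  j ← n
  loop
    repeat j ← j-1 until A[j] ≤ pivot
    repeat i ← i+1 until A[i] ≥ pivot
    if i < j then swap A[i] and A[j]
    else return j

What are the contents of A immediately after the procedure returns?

[-6,-5,-3,-1,-7,-4,12,13,10,4,1,7,2]

pivot = A[0] = 1; i = -1, j = 13
j→10 (A[10]=-6≤1), i→0 (A[0]=1≥1); i<j, swap → [-6,-5,-3,10,13,12,-4,-7,-1,4,1,7,2]
j→8 (A[8]=-1≤1), i→3 (A[3]=10≥1); i<j, swap → [-6,-5,-3,-1,13,12,-4,-7,10,4,1,7,2]
j→7 (A[7]=-7≤1), i→4 (A[4]=13≥1); i<j, swap → [-6,-5,-3,-1,-7,12,-4,13,10,4,1,7,2]
j→6 (A[6]=-4≤1), i→5 (A[5]=12≥1); i<j, swap → [-6,-5,-3,-1,-7,-4,12,13,10,4,1,7,2]
j→5, i→6; i≥j, return j=5. A = [-6,-5,-3,-1,-7,-4,12,13,10,4,1,7,2]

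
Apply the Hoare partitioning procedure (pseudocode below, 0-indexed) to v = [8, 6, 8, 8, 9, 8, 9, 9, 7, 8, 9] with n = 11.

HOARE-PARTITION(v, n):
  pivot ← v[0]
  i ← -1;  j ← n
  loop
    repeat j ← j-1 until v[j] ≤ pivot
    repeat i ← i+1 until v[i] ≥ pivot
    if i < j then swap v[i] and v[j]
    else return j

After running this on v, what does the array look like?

pivot = v[0] = 8; i = -1, j = 11
j→9 (v[9]=8≤8), i→0 (v[0]=8≥8); i<j, swap → [8, 6, 8, 8, 9, 8, 9, 9, 7, 8, 9]
j→8 (v[8]=7≤8), i→2 (v[2]=8≥8); i<j, swap → [8, 6, 7, 8, 9, 8, 9, 9, 8, 8, 9]
j→5 (v[5]=8≤8), i→3 (v[3]=8≥8); i<j, swap → [8, 6, 7, 8, 9, 8, 9, 9, 8, 8, 9]
j→3, i→4; i≥j, return j=3. v = [8, 6, 7, 8, 9, 8, 9, 9, 8, 8, 9]

[8, 6, 7, 8, 9, 8, 9, 9, 8, 8, 9]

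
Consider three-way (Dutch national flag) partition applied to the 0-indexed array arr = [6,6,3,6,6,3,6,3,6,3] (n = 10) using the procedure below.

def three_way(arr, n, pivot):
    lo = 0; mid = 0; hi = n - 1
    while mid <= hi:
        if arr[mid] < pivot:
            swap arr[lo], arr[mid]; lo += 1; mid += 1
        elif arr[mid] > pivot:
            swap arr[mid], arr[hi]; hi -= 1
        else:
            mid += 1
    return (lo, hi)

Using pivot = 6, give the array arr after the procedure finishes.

pivot = 6; lo=0, mid=0, hi=9
arr[mid]=6=6: mid=1
arr[mid]=6=6: mid=2
arr[mid]=3<6: swap arr[0],arr[2]; lo=1,mid=3 → [3,6,6,6,6,3,6,3,6,3]
arr[mid]=6=6: mid=4
arr[mid]=6=6: mid=5
arr[mid]=3<6: swap arr[1],arr[5]; lo=2,mid=6 → [3,3,6,6,6,6,6,3,6,3]
arr[mid]=6=6: mid=7
arr[mid]=3<6: swap arr[2],arr[7]; lo=3,mid=8 → [3,3,3,6,6,6,6,6,6,3]
arr[mid]=6=6: mid=9
arr[mid]=3<6: swap arr[3],arr[9]; lo=4,mid=10 → [3,3,3,3,6,6,6,6,6,6]
end: lo=4, hi=9; arr = [3,3,3,3,6,6,6,6,6,6]

[3,3,3,3,6,6,6,6,6,6]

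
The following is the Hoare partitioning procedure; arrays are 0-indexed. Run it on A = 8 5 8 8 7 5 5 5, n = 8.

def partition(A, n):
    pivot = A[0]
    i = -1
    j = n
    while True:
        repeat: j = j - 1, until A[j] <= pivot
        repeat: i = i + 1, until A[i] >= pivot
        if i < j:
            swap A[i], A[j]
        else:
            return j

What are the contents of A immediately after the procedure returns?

5 5 5 5 7 8 8 8

pivot=8
j stops at 7 (5), i stops at 0 (8); swap ⇒ 5 5 8 8 7 5 5 8
j stops at 6 (5), i stops at 2 (8); swap ⇒ 5 5 5 8 7 5 8 8
j stops at 5 (5), i stops at 3 (8); swap ⇒ 5 5 5 5 7 8 8 8
j stops at 4, i stops at 5; i≥j ⇒ return 4. A=5 5 5 5 7 8 8 8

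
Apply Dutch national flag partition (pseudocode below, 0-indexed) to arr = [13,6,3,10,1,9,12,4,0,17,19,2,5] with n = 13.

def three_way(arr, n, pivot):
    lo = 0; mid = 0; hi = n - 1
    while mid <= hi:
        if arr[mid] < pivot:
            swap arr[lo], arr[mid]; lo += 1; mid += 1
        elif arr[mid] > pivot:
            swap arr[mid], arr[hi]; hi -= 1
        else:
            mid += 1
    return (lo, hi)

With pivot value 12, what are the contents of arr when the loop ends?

pivot = 12; lo=0, mid=0, hi=12
arr[mid]=13>12: swap arr[0],arr[12]; hi=11 → [5,6,3,10,1,9,12,4,0,17,19,2,13]
arr[mid]=5<12: swap arr[0],arr[0]; lo=1,mid=1 → [5,6,3,10,1,9,12,4,0,17,19,2,13]
arr[mid]=6<12: swap arr[1],arr[1]; lo=2,mid=2 → [5,6,3,10,1,9,12,4,0,17,19,2,13]
arr[mid]=3<12: swap arr[2],arr[2]; lo=3,mid=3 → [5,6,3,10,1,9,12,4,0,17,19,2,13]
arr[mid]=10<12: swap arr[3],arr[3]; lo=4,mid=4 → [5,6,3,10,1,9,12,4,0,17,19,2,13]
arr[mid]=1<12: swap arr[4],arr[4]; lo=5,mid=5 → [5,6,3,10,1,9,12,4,0,17,19,2,13]
arr[mid]=9<12: swap arr[5],arr[5]; lo=6,mid=6 → [5,6,3,10,1,9,12,4,0,17,19,2,13]
arr[mid]=12=12: mid=7
arr[mid]=4<12: swap arr[6],arr[7]; lo=7,mid=8 → [5,6,3,10,1,9,4,12,0,17,19,2,13]
arr[mid]=0<12: swap arr[7],arr[8]; lo=8,mid=9 → [5,6,3,10,1,9,4,0,12,17,19,2,13]
arr[mid]=17>12: swap arr[9],arr[11]; hi=10 → [5,6,3,10,1,9,4,0,12,2,19,17,13]
arr[mid]=2<12: swap arr[8],arr[9]; lo=9,mid=10 → [5,6,3,10,1,9,4,0,2,12,19,17,13]
arr[mid]=19>12: swap arr[10],arr[10]; hi=9 → [5,6,3,10,1,9,4,0,2,12,19,17,13]
end: lo=9, hi=9; arr = [5,6,3,10,1,9,4,0,2,12,19,17,13]

[5,6,3,10,1,9,4,0,2,12,19,17,13]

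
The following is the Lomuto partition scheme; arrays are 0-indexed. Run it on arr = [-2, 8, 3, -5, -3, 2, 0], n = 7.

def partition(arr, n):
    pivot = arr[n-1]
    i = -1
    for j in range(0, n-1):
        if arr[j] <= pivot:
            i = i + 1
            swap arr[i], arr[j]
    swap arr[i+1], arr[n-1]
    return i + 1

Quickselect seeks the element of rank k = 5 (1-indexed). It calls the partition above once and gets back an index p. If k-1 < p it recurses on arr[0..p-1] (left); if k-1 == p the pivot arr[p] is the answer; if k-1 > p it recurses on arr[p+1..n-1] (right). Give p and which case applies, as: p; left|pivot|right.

3; right

pivot = arr[6] = 0; i = -1
j=0: arr[0]=-2 ≤ 0 → i=0, swap arr[0],arr[0] (no change) → [-2, 8, 3, -5, -3, 2, 0]
j=1: arr[1]=8 > 0 → no swap
j=2: arr[2]=3 > 0 → no swap
j=3: arr[3]=-5 ≤ 0 → i=1, swap arr[1],arr[3] → [-2, -5, 3, 8, -3, 2, 0]
j=4: arr[4]=-3 ≤ 0 → i=2, swap arr[2],arr[4] → [-2, -5, -3, 8, 3, 2, 0]
j=5: arr[5]=2 > 0 → no swap
final swap arr[3],arr[6] → [-2, -5, -3, 0, 3, 2, 8]; return 3
p = 3; k-1 = 4 > 3 ⇒ right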